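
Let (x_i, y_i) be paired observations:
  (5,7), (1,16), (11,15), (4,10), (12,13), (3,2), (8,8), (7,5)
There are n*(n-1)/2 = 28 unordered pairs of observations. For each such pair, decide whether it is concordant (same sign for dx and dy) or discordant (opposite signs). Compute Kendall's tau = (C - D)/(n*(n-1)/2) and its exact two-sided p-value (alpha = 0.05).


Step 1: Enumerate the 28 unordered pairs (i,j) with i<j and classify each by sign(x_j-x_i) * sign(y_j-y_i).
  (1,2):dx=-4,dy=+9->D; (1,3):dx=+6,dy=+8->C; (1,4):dx=-1,dy=+3->D; (1,5):dx=+7,dy=+6->C
  (1,6):dx=-2,dy=-5->C; (1,7):dx=+3,dy=+1->C; (1,8):dx=+2,dy=-2->D; (2,3):dx=+10,dy=-1->D
  (2,4):dx=+3,dy=-6->D; (2,5):dx=+11,dy=-3->D; (2,6):dx=+2,dy=-14->D; (2,7):dx=+7,dy=-8->D
  (2,8):dx=+6,dy=-11->D; (3,4):dx=-7,dy=-5->C; (3,5):dx=+1,dy=-2->D; (3,6):dx=-8,dy=-13->C
  (3,7):dx=-3,dy=-7->C; (3,8):dx=-4,dy=-10->C; (4,5):dx=+8,dy=+3->C; (4,6):dx=-1,dy=-8->C
  (4,7):dx=+4,dy=-2->D; (4,8):dx=+3,dy=-5->D; (5,6):dx=-9,dy=-11->C; (5,7):dx=-4,dy=-5->C
  (5,8):dx=-5,dy=-8->C; (6,7):dx=+5,dy=+6->C; (6,8):dx=+4,dy=+3->C; (7,8):dx=-1,dy=-3->C
Step 2: C = 16, D = 12, total pairs = 28.
Step 3: tau = (C - D)/(n(n-1)/2) = (16 - 12)/28 = 0.142857.
Step 4: Exact two-sided p-value (enumerate n! = 40320 permutations of y under H0): p = 0.719544.
Step 5: alpha = 0.05. fail to reject H0.

tau_b = 0.1429 (C=16, D=12), p = 0.719544, fail to reject H0.


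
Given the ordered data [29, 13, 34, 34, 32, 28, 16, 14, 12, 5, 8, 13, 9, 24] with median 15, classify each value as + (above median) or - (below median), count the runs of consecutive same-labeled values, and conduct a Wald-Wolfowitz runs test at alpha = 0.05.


Step 1: Compute median = 15; label A = above, B = below.
Labels in order: ABAAAAABBBBBBA  (n_A = 7, n_B = 7)
Step 2: Count runs R = 5.
Step 3: Under H0 (random ordering), E[R] = 2*n_A*n_B/(n_A+n_B) + 1 = 2*7*7/14 + 1 = 8.0000.
        Var[R] = 2*n_A*n_B*(2*n_A*n_B - n_A - n_B) / ((n_A+n_B)^2 * (n_A+n_B-1)) = 8232/2548 = 3.2308.
        SD[R] = 1.7974.
Step 4: Continuity-corrected z = (R + 0.5 - E[R]) / SD[R] = (5 + 0.5 - 8.0000) / 1.7974 = -1.3909.
Step 5: Two-sided p-value via normal approximation = 2*(1 - Phi(|z|)) = 0.164264.
Step 6: alpha = 0.05. fail to reject H0.

R = 5, z = -1.3909, p = 0.164264, fail to reject H0.


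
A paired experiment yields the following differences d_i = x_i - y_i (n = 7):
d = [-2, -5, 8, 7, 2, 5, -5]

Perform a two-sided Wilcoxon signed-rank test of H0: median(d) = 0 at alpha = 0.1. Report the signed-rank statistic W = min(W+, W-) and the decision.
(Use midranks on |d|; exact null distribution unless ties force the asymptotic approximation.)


Step 1: Drop any zero differences (none here) and take |d_i|.
|d| = [2, 5, 8, 7, 2, 5, 5]
Step 2: Midrank |d_i| (ties get averaged ranks).
ranks: |2|->1.5, |5|->4, |8|->7, |7|->6, |2|->1.5, |5|->4, |5|->4
Step 3: Attach original signs; sum ranks with positive sign and with negative sign.
W+ = 7 + 6 + 1.5 + 4 = 18.5
W- = 1.5 + 4 + 4 = 9.5
(Check: W+ + W- = 28 should equal n(n+1)/2 = 28.)
Step 4: Test statistic W = min(W+, W-) = 9.5.
Step 5: Ties in |d|, so use the tie-corrected normal approximation.
        E[W] = n(n+1)/4 = 7*8/4 = 14.
        Tie groups: |d|=2 (t=2), |d|=5 (t=3); sum(t^3 - t) = 30.
        Var[W] = n(n+1)(2n+1)/24 - sum(t^3-t)/48 = 840/24 - 30/48 = 34.375.
        z = (W - E[W]) / sqrt(Var[W]) = (9.5 - 14) / 5.8630 = -0.7675.
        Two-sided p = 2*Phi(z) = 0.442771.
Step 6: alpha = 0.1. fail to reject H0.

W+ = 18.5, W- = 9.5, W = min = 9.5, p = 0.442771, fail to reject H0.


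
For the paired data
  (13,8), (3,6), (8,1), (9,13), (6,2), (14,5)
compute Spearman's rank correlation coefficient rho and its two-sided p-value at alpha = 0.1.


Step 1: Rank x and y separately (midranks; no ties here).
rank(x): 13->5, 3->1, 8->3, 9->4, 6->2, 14->6
rank(y): 8->5, 6->4, 1->1, 13->6, 2->2, 5->3
Step 2: d_i = R_x(i) - R_y(i); compute d_i^2.
  (5-5)^2=0, (1-4)^2=9, (3-1)^2=4, (4-6)^2=4, (2-2)^2=0, (6-3)^2=9
sum(d^2) = 26.
Step 3: rho = 1 - 6*26 / (6*(6^2 - 1)) = 1 - 156/210 = 0.257143.
Step 4: Under H0, t = rho * sqrt((n-2)/(1-rho^2)) = 0.5322 ~ t(4).
Step 5: Two-sided p-value from the t-distribution with 4 df = 0.622787.
Step 6: alpha = 0.1. fail to reject H0.

rho = 0.2571, p = 0.622787, fail to reject H0 at alpha = 0.1.


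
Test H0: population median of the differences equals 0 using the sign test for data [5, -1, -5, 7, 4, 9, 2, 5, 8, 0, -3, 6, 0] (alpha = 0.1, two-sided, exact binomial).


Step 1: Discard zero differences. Original n = 13; n_eff = number of nonzero differences = 11.
Nonzero differences (with sign): +5, -1, -5, +7, +4, +9, +2, +5, +8, -3, +6
Step 2: Count signs: positive = 8, negative = 3.
Step 3: Under H0: P(positive) = 0.5, so the number of positives S ~ Bin(11, 0.5).
Step 4: Two-sided exact p-value = sum of Bin(11,0.5) probabilities at or below the observed probability = 0.226562.
Step 5: alpha = 0.1. fail to reject H0.

n_eff = 11, pos = 8, neg = 3, p = 0.226562, fail to reject H0.


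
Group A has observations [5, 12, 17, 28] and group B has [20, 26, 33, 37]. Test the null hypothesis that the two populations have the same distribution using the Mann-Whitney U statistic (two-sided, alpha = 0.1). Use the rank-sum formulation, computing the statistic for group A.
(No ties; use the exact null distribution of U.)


Step 1: Combine and sort all 8 observations; assign midranks.
sorted (value, group): (5,X), (12,X), (17,X), (20,Y), (26,Y), (28,X), (33,Y), (37,Y)
ranks: 5->1, 12->2, 17->3, 20->4, 26->5, 28->6, 33->7, 37->8
Step 2: Rank sum for X: R1 = 1 + 2 + 3 + 6 = 12.
Step 3: U_X = R1 - n1(n1+1)/2 = 12 - 4*5/2 = 12 - 10 = 2.
       U_Y = n1*n2 - U_X = 16 - 2 = 14.
Step 4: No ties, so the exact null distribution of U (based on enumerating the C(8,4) = 70 equally likely rank assignments) gives the two-sided p-value.
Step 5: p-value = 0.114286; compare to alpha = 0.1. fail to reject H0.

U_X = 2, p = 0.114286, fail to reject H0 at alpha = 0.1.


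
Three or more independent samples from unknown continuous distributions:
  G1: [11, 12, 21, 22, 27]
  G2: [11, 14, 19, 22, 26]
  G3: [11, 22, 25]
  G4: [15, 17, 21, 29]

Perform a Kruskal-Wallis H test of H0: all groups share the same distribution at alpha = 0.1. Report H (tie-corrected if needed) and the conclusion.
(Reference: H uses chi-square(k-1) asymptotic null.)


Step 1: Combine all N = 17 observations and assign midranks.
sorted (value, group, rank): (11,G1,2), (11,G2,2), (11,G3,2), (12,G1,4), (14,G2,5), (15,G4,6), (17,G4,7), (19,G2,8), (21,G1,9.5), (21,G4,9.5), (22,G1,12), (22,G2,12), (22,G3,12), (25,G3,14), (26,G2,15), (27,G1,16), (29,G4,17)
Step 2: Sum ranks within each group.
R_1 = 43.5 (n_1 = 5)
R_2 = 42 (n_2 = 5)
R_3 = 28 (n_3 = 3)
R_4 = 39.5 (n_4 = 4)
Step 3: H = 12/(N(N+1)) * sum(R_i^2/n_i) - 3(N+1)
     = 12/(17*18) * (43.5^2/5 + 42^2/5 + 28^2/3 + 39.5^2/4) - 3*18
     = 0.039216 * 1382.65 - 54
     = 0.221405.
Step 4: Ties present; correction factor C = 1 - 54/(17^3 - 17) = 0.988971. Corrected H = 0.221405 / 0.988971 = 0.223874.
Step 5: Under H0, H ~ chi^2(3); p-value = 0.973646.
Step 6: alpha = 0.1. fail to reject H0.

H = 0.2239, df = 3, p = 0.973646, fail to reject H0.


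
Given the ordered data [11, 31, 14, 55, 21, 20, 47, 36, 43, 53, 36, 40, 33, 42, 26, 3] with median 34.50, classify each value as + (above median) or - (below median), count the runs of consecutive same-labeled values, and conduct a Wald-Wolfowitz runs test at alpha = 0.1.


Step 1: Compute median = 34.50; label A = above, B = below.
Labels in order: BBBABBAAAAAABABB  (n_A = 8, n_B = 8)
Step 2: Count runs R = 7.
Step 3: Under H0 (random ordering), E[R] = 2*n_A*n_B/(n_A+n_B) + 1 = 2*8*8/16 + 1 = 9.0000.
        Var[R] = 2*n_A*n_B*(2*n_A*n_B - n_A - n_B) / ((n_A+n_B)^2 * (n_A+n_B-1)) = 14336/3840 = 3.7333.
        SD[R] = 1.9322.
Step 4: Continuity-corrected z = (R + 0.5 - E[R]) / SD[R] = (7 + 0.5 - 9.0000) / 1.9322 = -0.7763.
Step 5: Two-sided p-value via normal approximation = 2*(1 - Phi(|z|)) = 0.437558.
Step 6: alpha = 0.1. fail to reject H0.

R = 7, z = -0.7763, p = 0.437558, fail to reject H0.


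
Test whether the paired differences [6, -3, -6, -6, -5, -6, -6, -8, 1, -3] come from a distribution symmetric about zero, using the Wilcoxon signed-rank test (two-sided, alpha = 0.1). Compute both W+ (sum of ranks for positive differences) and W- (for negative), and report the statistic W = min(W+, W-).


Step 1: Drop any zero differences (none here) and take |d_i|.
|d| = [6, 3, 6, 6, 5, 6, 6, 8, 1, 3]
Step 2: Midrank |d_i| (ties get averaged ranks).
ranks: |6|->7, |3|->2.5, |6|->7, |6|->7, |5|->4, |6|->7, |6|->7, |8|->10, |1|->1, |3|->2.5
Step 3: Attach original signs; sum ranks with positive sign and with negative sign.
W+ = 7 + 1 = 8
W- = 2.5 + 7 + 7 + 4 + 7 + 7 + 10 + 2.5 = 47
(Check: W+ + W- = 55 should equal n(n+1)/2 = 55.)
Step 4: Test statistic W = min(W+, W-) = 8.
Step 5: Ties in |d|, so use the tie-corrected normal approximation.
        E[W] = n(n+1)/4 = 10*11/4 = 27.5.
        Tie groups: |d|=3 (t=2), |d|=6 (t=5); sum(t^3 - t) = 126.
        Var[W] = n(n+1)(2n+1)/24 - sum(t^3-t)/48 = 2310/24 - 126/48 = 93.625.
        z = (W - E[W]) / sqrt(Var[W]) = (8 - 27.5) / 9.6760 = -2.0153.
        Two-sided p = 2*Phi(z) = 0.043874.
Step 6: alpha = 0.1. reject H0.

W+ = 8, W- = 47, W = min = 8, p = 0.043874, reject H0.


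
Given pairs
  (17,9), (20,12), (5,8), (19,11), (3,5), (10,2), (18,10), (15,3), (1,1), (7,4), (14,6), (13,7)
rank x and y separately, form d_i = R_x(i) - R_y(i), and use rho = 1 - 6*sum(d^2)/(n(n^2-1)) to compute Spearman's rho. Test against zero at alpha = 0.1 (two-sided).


Step 1: Rank x and y separately (midranks; no ties here).
rank(x): 17->9, 20->12, 5->3, 19->11, 3->2, 10->5, 18->10, 15->8, 1->1, 7->4, 14->7, 13->6
rank(y): 9->9, 12->12, 8->8, 11->11, 5->5, 2->2, 10->10, 3->3, 1->1, 4->4, 6->6, 7->7
Step 2: d_i = R_x(i) - R_y(i); compute d_i^2.
  (9-9)^2=0, (12-12)^2=0, (3-8)^2=25, (11-11)^2=0, (2-5)^2=9, (5-2)^2=9, (10-10)^2=0, (8-3)^2=25, (1-1)^2=0, (4-4)^2=0, (7-6)^2=1, (6-7)^2=1
sum(d^2) = 70.
Step 3: rho = 1 - 6*70 / (12*(12^2 - 1)) = 1 - 420/1716 = 0.755245.
Step 4: Under H0, t = rho * sqrt((n-2)/(1-rho^2)) = 3.6438 ~ t(10).
Step 5: Two-sided p-value from the t-distribution with 10 df = 0.004508.
Step 6: alpha = 0.1. reject H0.

rho = 0.7552, p = 0.004508, reject H0 at alpha = 0.1.


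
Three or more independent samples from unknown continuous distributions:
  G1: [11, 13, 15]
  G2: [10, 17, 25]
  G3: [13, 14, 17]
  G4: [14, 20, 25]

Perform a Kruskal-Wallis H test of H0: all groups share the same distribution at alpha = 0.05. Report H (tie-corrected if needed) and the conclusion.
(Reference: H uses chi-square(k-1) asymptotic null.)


Step 1: Combine all N = 12 observations and assign midranks.
sorted (value, group, rank): (10,G2,1), (11,G1,2), (13,G1,3.5), (13,G3,3.5), (14,G3,5.5), (14,G4,5.5), (15,G1,7), (17,G2,8.5), (17,G3,8.5), (20,G4,10), (25,G2,11.5), (25,G4,11.5)
Step 2: Sum ranks within each group.
R_1 = 12.5 (n_1 = 3)
R_2 = 21 (n_2 = 3)
R_3 = 17.5 (n_3 = 3)
R_4 = 27 (n_4 = 3)
Step 3: H = 12/(N(N+1)) * sum(R_i^2/n_i) - 3(N+1)
     = 12/(12*13) * (12.5^2/3 + 21^2/3 + 17.5^2/3 + 27^2/3) - 3*13
     = 0.076923 * 544.167 - 39
     = 2.858974.
Step 4: Ties present; correction factor C = 1 - 24/(12^3 - 12) = 0.986014. Corrected H = 2.858974 / 0.986014 = 2.899527.
Step 5: Under H0, H ~ chi^2(3); p-value = 0.407377.
Step 6: alpha = 0.05. fail to reject H0.

H = 2.8995, df = 3, p = 0.407377, fail to reject H0.


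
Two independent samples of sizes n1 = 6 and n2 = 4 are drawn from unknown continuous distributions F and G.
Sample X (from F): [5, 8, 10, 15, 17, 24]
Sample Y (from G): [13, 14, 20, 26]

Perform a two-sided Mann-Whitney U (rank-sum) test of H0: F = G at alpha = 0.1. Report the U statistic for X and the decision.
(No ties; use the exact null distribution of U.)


Step 1: Combine and sort all 10 observations; assign midranks.
sorted (value, group): (5,X), (8,X), (10,X), (13,Y), (14,Y), (15,X), (17,X), (20,Y), (24,X), (26,Y)
ranks: 5->1, 8->2, 10->3, 13->4, 14->5, 15->6, 17->7, 20->8, 24->9, 26->10
Step 2: Rank sum for X: R1 = 1 + 2 + 3 + 6 + 7 + 9 = 28.
Step 3: U_X = R1 - n1(n1+1)/2 = 28 - 6*7/2 = 28 - 21 = 7.
       U_Y = n1*n2 - U_X = 24 - 7 = 17.
Step 4: No ties, so the exact null distribution of U (based on enumerating the C(10,6) = 210 equally likely rank assignments) gives the two-sided p-value.
Step 5: p-value = 0.352381; compare to alpha = 0.1. fail to reject H0.

U_X = 7, p = 0.352381, fail to reject H0 at alpha = 0.1.


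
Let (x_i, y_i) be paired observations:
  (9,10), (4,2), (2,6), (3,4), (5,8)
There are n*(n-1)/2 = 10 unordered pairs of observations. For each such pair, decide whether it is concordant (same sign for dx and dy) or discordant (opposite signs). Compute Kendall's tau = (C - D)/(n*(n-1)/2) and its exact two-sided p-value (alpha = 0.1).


Step 1: Enumerate the 10 unordered pairs (i,j) with i<j and classify each by sign(x_j-x_i) * sign(y_j-y_i).
  (1,2):dx=-5,dy=-8->C; (1,3):dx=-7,dy=-4->C; (1,4):dx=-6,dy=-6->C; (1,5):dx=-4,dy=-2->C
  (2,3):dx=-2,dy=+4->D; (2,4):dx=-1,dy=+2->D; (2,5):dx=+1,dy=+6->C; (3,4):dx=+1,dy=-2->D
  (3,5):dx=+3,dy=+2->C; (4,5):dx=+2,dy=+4->C
Step 2: C = 7, D = 3, total pairs = 10.
Step 3: tau = (C - D)/(n(n-1)/2) = (7 - 3)/10 = 0.400000.
Step 4: Exact two-sided p-value (enumerate n! = 120 permutations of y under H0): p = 0.483333.
Step 5: alpha = 0.1. fail to reject H0.

tau_b = 0.4000 (C=7, D=3), p = 0.483333, fail to reject H0.


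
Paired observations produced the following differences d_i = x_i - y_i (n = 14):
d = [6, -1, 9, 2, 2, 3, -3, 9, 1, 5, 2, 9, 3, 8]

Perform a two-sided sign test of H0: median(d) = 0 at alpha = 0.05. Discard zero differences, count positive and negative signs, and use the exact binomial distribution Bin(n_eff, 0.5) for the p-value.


Step 1: Discard zero differences. Original n = 14; n_eff = number of nonzero differences = 14.
Nonzero differences (with sign): +6, -1, +9, +2, +2, +3, -3, +9, +1, +5, +2, +9, +3, +8
Step 2: Count signs: positive = 12, negative = 2.
Step 3: Under H0: P(positive) = 0.5, so the number of positives S ~ Bin(14, 0.5).
Step 4: Two-sided exact p-value = sum of Bin(14,0.5) probabilities at or below the observed probability = 0.012939.
Step 5: alpha = 0.05. reject H0.

n_eff = 14, pos = 12, neg = 2, p = 0.012939, reject H0.


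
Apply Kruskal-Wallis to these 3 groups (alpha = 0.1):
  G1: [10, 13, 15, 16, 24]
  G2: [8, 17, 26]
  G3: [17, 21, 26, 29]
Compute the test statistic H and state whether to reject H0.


Step 1: Combine all N = 12 observations and assign midranks.
sorted (value, group, rank): (8,G2,1), (10,G1,2), (13,G1,3), (15,G1,4), (16,G1,5), (17,G2,6.5), (17,G3,6.5), (21,G3,8), (24,G1,9), (26,G2,10.5), (26,G3,10.5), (29,G3,12)
Step 2: Sum ranks within each group.
R_1 = 23 (n_1 = 5)
R_2 = 18 (n_2 = 3)
R_3 = 37 (n_3 = 4)
Step 3: H = 12/(N(N+1)) * sum(R_i^2/n_i) - 3(N+1)
     = 12/(12*13) * (23^2/5 + 18^2/3 + 37^2/4) - 3*13
     = 0.076923 * 556.05 - 39
     = 3.773077.
Step 4: Ties present; correction factor C = 1 - 12/(12^3 - 12) = 0.993007. Corrected H = 3.773077 / 0.993007 = 3.799648.
Step 5: Under H0, H ~ chi^2(2); p-value = 0.149595.
Step 6: alpha = 0.1. fail to reject H0.

H = 3.7996, df = 2, p = 0.149595, fail to reject H0.


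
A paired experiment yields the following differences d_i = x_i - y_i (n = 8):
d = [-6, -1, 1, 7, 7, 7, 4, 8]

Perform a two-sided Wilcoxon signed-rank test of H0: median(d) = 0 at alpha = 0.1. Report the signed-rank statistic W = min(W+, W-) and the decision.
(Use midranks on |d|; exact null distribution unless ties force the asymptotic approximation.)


Step 1: Drop any zero differences (none here) and take |d_i|.
|d| = [6, 1, 1, 7, 7, 7, 4, 8]
Step 2: Midrank |d_i| (ties get averaged ranks).
ranks: |6|->4, |1|->1.5, |1|->1.5, |7|->6, |7|->6, |7|->6, |4|->3, |8|->8
Step 3: Attach original signs; sum ranks with positive sign and with negative sign.
W+ = 1.5 + 6 + 6 + 6 + 3 + 8 = 30.5
W- = 4 + 1.5 = 5.5
(Check: W+ + W- = 36 should equal n(n+1)/2 = 36.)
Step 4: Test statistic W = min(W+, W-) = 5.5.
Step 5: Ties in |d|, so use the tie-corrected normal approximation.
        E[W] = n(n+1)/4 = 8*9/4 = 18.
        Tie groups: |d|=1 (t=2), |d|=7 (t=3); sum(t^3 - t) = 30.
        Var[W] = n(n+1)(2n+1)/24 - sum(t^3-t)/48 = 1224/24 - 30/48 = 50.375.
        z = (W - E[W]) / sqrt(Var[W]) = (5.5 - 18) / 7.0975 = -1.7612.
        Two-sided p = 2*Phi(z) = 0.078209.
Step 6: alpha = 0.1. reject H0.

W+ = 30.5, W- = 5.5, W = min = 5.5, p = 0.078209, reject H0.


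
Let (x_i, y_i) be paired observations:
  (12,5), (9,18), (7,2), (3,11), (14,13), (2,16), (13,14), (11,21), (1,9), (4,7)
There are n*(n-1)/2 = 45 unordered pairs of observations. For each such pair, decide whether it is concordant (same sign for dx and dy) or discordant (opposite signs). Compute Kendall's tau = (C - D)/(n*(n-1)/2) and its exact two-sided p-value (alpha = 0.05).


Step 1: Enumerate the 45 unordered pairs (i,j) with i<j and classify each by sign(x_j-x_i) * sign(y_j-y_i).
  (1,2):dx=-3,dy=+13->D; (1,3):dx=-5,dy=-3->C; (1,4):dx=-9,dy=+6->D; (1,5):dx=+2,dy=+8->C
  (1,6):dx=-10,dy=+11->D; (1,7):dx=+1,dy=+9->C; (1,8):dx=-1,dy=+16->D; (1,9):dx=-11,dy=+4->D
  (1,10):dx=-8,dy=+2->D; (2,3):dx=-2,dy=-16->C; (2,4):dx=-6,dy=-7->C; (2,5):dx=+5,dy=-5->D
  (2,6):dx=-7,dy=-2->C; (2,7):dx=+4,dy=-4->D; (2,8):dx=+2,dy=+3->C; (2,9):dx=-8,dy=-9->C
  (2,10):dx=-5,dy=-11->C; (3,4):dx=-4,dy=+9->D; (3,5):dx=+7,dy=+11->C; (3,6):dx=-5,dy=+14->D
  (3,7):dx=+6,dy=+12->C; (3,8):dx=+4,dy=+19->C; (3,9):dx=-6,dy=+7->D; (3,10):dx=-3,dy=+5->D
  (4,5):dx=+11,dy=+2->C; (4,6):dx=-1,dy=+5->D; (4,7):dx=+10,dy=+3->C; (4,8):dx=+8,dy=+10->C
  (4,9):dx=-2,dy=-2->C; (4,10):dx=+1,dy=-4->D; (5,6):dx=-12,dy=+3->D; (5,7):dx=-1,dy=+1->D
  (5,8):dx=-3,dy=+8->D; (5,9):dx=-13,dy=-4->C; (5,10):dx=-10,dy=-6->C; (6,7):dx=+11,dy=-2->D
  (6,8):dx=+9,dy=+5->C; (6,9):dx=-1,dy=-7->C; (6,10):dx=+2,dy=-9->D; (7,8):dx=-2,dy=+7->D
  (7,9):dx=-12,dy=-5->C; (7,10):dx=-9,dy=-7->C; (8,9):dx=-10,dy=-12->C; (8,10):dx=-7,dy=-14->C
  (9,10):dx=+3,dy=-2->D
Step 2: C = 24, D = 21, total pairs = 45.
Step 3: tau = (C - D)/(n(n-1)/2) = (24 - 21)/45 = 0.066667.
Step 4: Exact two-sided p-value (enumerate n! = 3628800 permutations of y under H0): p = 0.861801.
Step 5: alpha = 0.05. fail to reject H0.

tau_b = 0.0667 (C=24, D=21), p = 0.861801, fail to reject H0.


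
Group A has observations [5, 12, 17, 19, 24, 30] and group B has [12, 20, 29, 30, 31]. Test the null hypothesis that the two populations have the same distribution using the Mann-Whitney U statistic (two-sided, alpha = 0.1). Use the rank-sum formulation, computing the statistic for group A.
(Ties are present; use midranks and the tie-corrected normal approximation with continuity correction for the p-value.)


Step 1: Combine and sort all 11 observations; assign midranks.
sorted (value, group): (5,X), (12,X), (12,Y), (17,X), (19,X), (20,Y), (24,X), (29,Y), (30,X), (30,Y), (31,Y)
ranks: 5->1, 12->2.5, 12->2.5, 17->4, 19->5, 20->6, 24->7, 29->8, 30->9.5, 30->9.5, 31->11
Step 2: Rank sum for X: R1 = 1 + 2.5 + 4 + 5 + 7 + 9.5 = 29.
Step 3: U_X = R1 - n1(n1+1)/2 = 29 - 6*7/2 = 29 - 21 = 8.
       U_Y = n1*n2 - U_X = 30 - 8 = 22.
Step 4: Ties are present, so use the tie-corrected normal approximation (with continuity correction) for the p-value.
Step 5: p-value = 0.233197; compare to alpha = 0.1. fail to reject H0.

U_X = 8, p = 0.233197, fail to reject H0 at alpha = 0.1.


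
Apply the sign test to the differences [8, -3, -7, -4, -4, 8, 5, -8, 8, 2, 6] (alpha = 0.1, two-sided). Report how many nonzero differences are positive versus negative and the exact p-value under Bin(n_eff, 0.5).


Step 1: Discard zero differences. Original n = 11; n_eff = number of nonzero differences = 11.
Nonzero differences (with sign): +8, -3, -7, -4, -4, +8, +5, -8, +8, +2, +6
Step 2: Count signs: positive = 6, negative = 5.
Step 3: Under H0: P(positive) = 0.5, so the number of positives S ~ Bin(11, 0.5).
Step 4: Two-sided exact p-value = sum of Bin(11,0.5) probabilities at or below the observed probability = 1.000000.
Step 5: alpha = 0.1. fail to reject H0.

n_eff = 11, pos = 6, neg = 5, p = 1.000000, fail to reject H0.


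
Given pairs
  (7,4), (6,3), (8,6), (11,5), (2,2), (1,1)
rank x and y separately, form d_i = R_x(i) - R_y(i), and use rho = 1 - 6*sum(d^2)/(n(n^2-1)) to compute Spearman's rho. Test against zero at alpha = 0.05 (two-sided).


Step 1: Rank x and y separately (midranks; no ties here).
rank(x): 7->4, 6->3, 8->5, 11->6, 2->2, 1->1
rank(y): 4->4, 3->3, 6->6, 5->5, 2->2, 1->1
Step 2: d_i = R_x(i) - R_y(i); compute d_i^2.
  (4-4)^2=0, (3-3)^2=0, (5-6)^2=1, (6-5)^2=1, (2-2)^2=0, (1-1)^2=0
sum(d^2) = 2.
Step 3: rho = 1 - 6*2 / (6*(6^2 - 1)) = 1 - 12/210 = 0.942857.
Step 4: Under H0, t = rho * sqrt((n-2)/(1-rho^2)) = 5.6595 ~ t(4).
Step 5: Two-sided p-value from the t-distribution with 4 df = 0.004805.
Step 6: alpha = 0.05. reject H0.

rho = 0.9429, p = 0.004805, reject H0 at alpha = 0.05.


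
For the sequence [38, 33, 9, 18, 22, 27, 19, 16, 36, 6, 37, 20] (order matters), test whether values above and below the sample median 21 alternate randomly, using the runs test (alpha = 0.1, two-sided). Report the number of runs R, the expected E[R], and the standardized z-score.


Step 1: Compute median = 21; label A = above, B = below.
Labels in order: AABBAABBABAB  (n_A = 6, n_B = 6)
Step 2: Count runs R = 8.
Step 3: Under H0 (random ordering), E[R] = 2*n_A*n_B/(n_A+n_B) + 1 = 2*6*6/12 + 1 = 7.0000.
        Var[R] = 2*n_A*n_B*(2*n_A*n_B - n_A - n_B) / ((n_A+n_B)^2 * (n_A+n_B-1)) = 4320/1584 = 2.7273.
        SD[R] = 1.6514.
Step 4: Continuity-corrected z = (R - 0.5 - E[R]) / SD[R] = (8 - 0.5 - 7.0000) / 1.6514 = 0.3028.
Step 5: Two-sided p-value via normal approximation = 2*(1 - Phi(|z|)) = 0.762069.
Step 6: alpha = 0.1. fail to reject H0.

R = 8, z = 0.3028, p = 0.762069, fail to reject H0.


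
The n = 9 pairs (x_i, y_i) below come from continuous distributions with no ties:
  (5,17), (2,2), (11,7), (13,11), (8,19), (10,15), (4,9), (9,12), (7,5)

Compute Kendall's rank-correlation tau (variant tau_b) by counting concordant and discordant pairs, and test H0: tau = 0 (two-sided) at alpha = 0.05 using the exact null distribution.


Step 1: Enumerate the 36 unordered pairs (i,j) with i<j and classify each by sign(x_j-x_i) * sign(y_j-y_i).
  (1,2):dx=-3,dy=-15->C; (1,3):dx=+6,dy=-10->D; (1,4):dx=+8,dy=-6->D; (1,5):dx=+3,dy=+2->C
  (1,6):dx=+5,dy=-2->D; (1,7):dx=-1,dy=-8->C; (1,8):dx=+4,dy=-5->D; (1,9):dx=+2,dy=-12->D
  (2,3):dx=+9,dy=+5->C; (2,4):dx=+11,dy=+9->C; (2,5):dx=+6,dy=+17->C; (2,6):dx=+8,dy=+13->C
  (2,7):dx=+2,dy=+7->C; (2,8):dx=+7,dy=+10->C; (2,9):dx=+5,dy=+3->C; (3,4):dx=+2,dy=+4->C
  (3,5):dx=-3,dy=+12->D; (3,6):dx=-1,dy=+8->D; (3,7):dx=-7,dy=+2->D; (3,8):dx=-2,dy=+5->D
  (3,9):dx=-4,dy=-2->C; (4,5):dx=-5,dy=+8->D; (4,6):dx=-3,dy=+4->D; (4,7):dx=-9,dy=-2->C
  (4,8):dx=-4,dy=+1->D; (4,9):dx=-6,dy=-6->C; (5,6):dx=+2,dy=-4->D; (5,7):dx=-4,dy=-10->C
  (5,8):dx=+1,dy=-7->D; (5,9):dx=-1,dy=-14->C; (6,7):dx=-6,dy=-6->C; (6,8):dx=-1,dy=-3->C
  (6,9):dx=-3,dy=-10->C; (7,8):dx=+5,dy=+3->C; (7,9):dx=+3,dy=-4->D; (8,9):dx=-2,dy=-7->C
Step 2: C = 21, D = 15, total pairs = 36.
Step 3: tau = (C - D)/(n(n-1)/2) = (21 - 15)/36 = 0.166667.
Step 4: Exact two-sided p-value (enumerate n! = 362880 permutations of y under H0): p = 0.612202.
Step 5: alpha = 0.05. fail to reject H0.

tau_b = 0.1667 (C=21, D=15), p = 0.612202, fail to reject H0.


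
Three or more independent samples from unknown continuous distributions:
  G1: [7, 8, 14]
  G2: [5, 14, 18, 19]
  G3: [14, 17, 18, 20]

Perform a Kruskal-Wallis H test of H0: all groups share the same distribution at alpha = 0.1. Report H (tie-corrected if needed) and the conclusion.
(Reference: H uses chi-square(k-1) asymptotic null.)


Step 1: Combine all N = 11 observations and assign midranks.
sorted (value, group, rank): (5,G2,1), (7,G1,2), (8,G1,3), (14,G1,5), (14,G2,5), (14,G3,5), (17,G3,7), (18,G2,8.5), (18,G3,8.5), (19,G2,10), (20,G3,11)
Step 2: Sum ranks within each group.
R_1 = 10 (n_1 = 3)
R_2 = 24.5 (n_2 = 4)
R_3 = 31.5 (n_3 = 4)
Step 3: H = 12/(N(N+1)) * sum(R_i^2/n_i) - 3(N+1)
     = 12/(11*12) * (10^2/3 + 24.5^2/4 + 31.5^2/4) - 3*12
     = 0.090909 * 431.458 - 36
     = 3.223485.
Step 4: Ties present; correction factor C = 1 - 30/(11^3 - 11) = 0.977273. Corrected H = 3.223485 / 0.977273 = 3.298450.
Step 5: Under H0, H ~ chi^2(2); p-value = 0.192199.
Step 6: alpha = 0.1. fail to reject H0.

H = 3.2984, df = 2, p = 0.192199, fail to reject H0.


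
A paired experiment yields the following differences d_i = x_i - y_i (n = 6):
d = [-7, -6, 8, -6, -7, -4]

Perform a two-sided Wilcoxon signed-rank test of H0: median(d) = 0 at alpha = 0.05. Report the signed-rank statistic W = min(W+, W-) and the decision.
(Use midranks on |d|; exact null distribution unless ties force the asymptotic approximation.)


Step 1: Drop any zero differences (none here) and take |d_i|.
|d| = [7, 6, 8, 6, 7, 4]
Step 2: Midrank |d_i| (ties get averaged ranks).
ranks: |7|->4.5, |6|->2.5, |8|->6, |6|->2.5, |7|->4.5, |4|->1
Step 3: Attach original signs; sum ranks with positive sign and with negative sign.
W+ = 6 = 6
W- = 4.5 + 2.5 + 2.5 + 4.5 + 1 = 15
(Check: W+ + W- = 21 should equal n(n+1)/2 = 21.)
Step 4: Test statistic W = min(W+, W-) = 6.
Step 5: Ties in |d|, so use the tie-corrected normal approximation.
        E[W] = n(n+1)/4 = 6*7/4 = 10.5.
        Tie groups: |d|=6 (t=2), |d|=7 (t=2); sum(t^3 - t) = 12.
        Var[W] = n(n+1)(2n+1)/24 - sum(t^3-t)/48 = 546/24 - 12/48 = 22.5.
        z = (W - E[W]) / sqrt(Var[W]) = (6 - 10.5) / 4.7434 = -0.9487.
        Two-sided p = 2*Phi(z) = 0.342782.
Step 6: alpha = 0.05. fail to reject H0.

W+ = 6, W- = 15, W = min = 6, p = 0.342782, fail to reject H0.


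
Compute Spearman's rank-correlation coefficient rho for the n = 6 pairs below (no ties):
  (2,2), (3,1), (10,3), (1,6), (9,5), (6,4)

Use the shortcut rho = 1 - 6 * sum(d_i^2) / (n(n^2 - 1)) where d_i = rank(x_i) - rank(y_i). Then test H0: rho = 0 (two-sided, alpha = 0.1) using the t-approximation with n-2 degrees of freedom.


Step 1: Rank x and y separately (midranks; no ties here).
rank(x): 2->2, 3->3, 10->6, 1->1, 9->5, 6->4
rank(y): 2->2, 1->1, 3->3, 6->6, 5->5, 4->4
Step 2: d_i = R_x(i) - R_y(i); compute d_i^2.
  (2-2)^2=0, (3-1)^2=4, (6-3)^2=9, (1-6)^2=25, (5-5)^2=0, (4-4)^2=0
sum(d^2) = 38.
Step 3: rho = 1 - 6*38 / (6*(6^2 - 1)) = 1 - 228/210 = -0.085714.
Step 4: Under H0, t = rho * sqrt((n-2)/(1-rho^2)) = -0.1721 ~ t(4).
Step 5: Two-sided p-value from the t-distribution with 4 df = 0.871743.
Step 6: alpha = 0.1. fail to reject H0.

rho = -0.0857, p = 0.871743, fail to reject H0 at alpha = 0.1.


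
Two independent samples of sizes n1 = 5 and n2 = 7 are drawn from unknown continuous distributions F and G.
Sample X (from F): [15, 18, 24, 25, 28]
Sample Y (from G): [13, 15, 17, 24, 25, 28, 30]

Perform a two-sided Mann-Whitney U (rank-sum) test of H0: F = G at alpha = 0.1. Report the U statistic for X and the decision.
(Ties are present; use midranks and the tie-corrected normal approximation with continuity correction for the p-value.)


Step 1: Combine and sort all 12 observations; assign midranks.
sorted (value, group): (13,Y), (15,X), (15,Y), (17,Y), (18,X), (24,X), (24,Y), (25,X), (25,Y), (28,X), (28,Y), (30,Y)
ranks: 13->1, 15->2.5, 15->2.5, 17->4, 18->5, 24->6.5, 24->6.5, 25->8.5, 25->8.5, 28->10.5, 28->10.5, 30->12
Step 2: Rank sum for X: R1 = 2.5 + 5 + 6.5 + 8.5 + 10.5 = 33.
Step 3: U_X = R1 - n1(n1+1)/2 = 33 - 5*6/2 = 33 - 15 = 18.
       U_Y = n1*n2 - U_X = 35 - 18 = 17.
Step 4: Ties are present, so use the tie-corrected normal approximation (with continuity correction) for the p-value.
Step 5: p-value = 1.000000; compare to alpha = 0.1. fail to reject H0.

U_X = 18, p = 1.000000, fail to reject H0 at alpha = 0.1.


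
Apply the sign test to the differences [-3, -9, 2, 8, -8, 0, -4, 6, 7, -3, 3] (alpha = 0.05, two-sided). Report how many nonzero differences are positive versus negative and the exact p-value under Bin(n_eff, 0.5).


Step 1: Discard zero differences. Original n = 11; n_eff = number of nonzero differences = 10.
Nonzero differences (with sign): -3, -9, +2, +8, -8, -4, +6, +7, -3, +3
Step 2: Count signs: positive = 5, negative = 5.
Step 3: Under H0: P(positive) = 0.5, so the number of positives S ~ Bin(10, 0.5).
Step 4: Two-sided exact p-value = sum of Bin(10,0.5) probabilities at or below the observed probability = 1.000000.
Step 5: alpha = 0.05. fail to reject H0.

n_eff = 10, pos = 5, neg = 5, p = 1.000000, fail to reject H0.


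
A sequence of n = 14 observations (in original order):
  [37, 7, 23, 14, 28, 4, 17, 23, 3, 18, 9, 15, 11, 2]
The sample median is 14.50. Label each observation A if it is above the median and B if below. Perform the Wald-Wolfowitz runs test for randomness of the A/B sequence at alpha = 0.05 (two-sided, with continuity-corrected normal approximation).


Step 1: Compute median = 14.50; label A = above, B = below.
Labels in order: ABABABAABABABB  (n_A = 7, n_B = 7)
Step 2: Count runs R = 12.
Step 3: Under H0 (random ordering), E[R] = 2*n_A*n_B/(n_A+n_B) + 1 = 2*7*7/14 + 1 = 8.0000.
        Var[R] = 2*n_A*n_B*(2*n_A*n_B - n_A - n_B) / ((n_A+n_B)^2 * (n_A+n_B-1)) = 8232/2548 = 3.2308.
        SD[R] = 1.7974.
Step 4: Continuity-corrected z = (R - 0.5 - E[R]) / SD[R] = (12 - 0.5 - 8.0000) / 1.7974 = 1.9472.
Step 5: Two-sided p-value via normal approximation = 2*(1 - Phi(|z|)) = 0.051508.
Step 6: alpha = 0.05. fail to reject H0.

R = 12, z = 1.9472, p = 0.051508, fail to reject H0.


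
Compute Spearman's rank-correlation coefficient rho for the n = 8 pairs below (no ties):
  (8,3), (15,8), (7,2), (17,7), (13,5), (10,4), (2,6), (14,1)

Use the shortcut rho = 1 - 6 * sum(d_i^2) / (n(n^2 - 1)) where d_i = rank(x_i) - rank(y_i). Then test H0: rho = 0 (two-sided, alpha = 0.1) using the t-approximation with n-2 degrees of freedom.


Step 1: Rank x and y separately (midranks; no ties here).
rank(x): 8->3, 15->7, 7->2, 17->8, 13->5, 10->4, 2->1, 14->6
rank(y): 3->3, 8->8, 2->2, 7->7, 5->5, 4->4, 6->6, 1->1
Step 2: d_i = R_x(i) - R_y(i); compute d_i^2.
  (3-3)^2=0, (7-8)^2=1, (2-2)^2=0, (8-7)^2=1, (5-5)^2=0, (4-4)^2=0, (1-6)^2=25, (6-1)^2=25
sum(d^2) = 52.
Step 3: rho = 1 - 6*52 / (8*(8^2 - 1)) = 1 - 312/504 = 0.380952.
Step 4: Under H0, t = rho * sqrt((n-2)/(1-rho^2)) = 1.0092 ~ t(6).
Step 5: Two-sided p-value from the t-distribution with 6 df = 0.351813.
Step 6: alpha = 0.1. fail to reject H0.

rho = 0.3810, p = 0.351813, fail to reject H0 at alpha = 0.1.


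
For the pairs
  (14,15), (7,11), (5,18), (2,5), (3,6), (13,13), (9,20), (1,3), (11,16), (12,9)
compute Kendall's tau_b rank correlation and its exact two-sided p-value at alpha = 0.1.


Step 1: Enumerate the 45 unordered pairs (i,j) with i<j and classify each by sign(x_j-x_i) * sign(y_j-y_i).
  (1,2):dx=-7,dy=-4->C; (1,3):dx=-9,dy=+3->D; (1,4):dx=-12,dy=-10->C; (1,5):dx=-11,dy=-9->C
  (1,6):dx=-1,dy=-2->C; (1,7):dx=-5,dy=+5->D; (1,8):dx=-13,dy=-12->C; (1,9):dx=-3,dy=+1->D
  (1,10):dx=-2,dy=-6->C; (2,3):dx=-2,dy=+7->D; (2,4):dx=-5,dy=-6->C; (2,5):dx=-4,dy=-5->C
  (2,6):dx=+6,dy=+2->C; (2,7):dx=+2,dy=+9->C; (2,8):dx=-6,dy=-8->C; (2,9):dx=+4,dy=+5->C
  (2,10):dx=+5,dy=-2->D; (3,4):dx=-3,dy=-13->C; (3,5):dx=-2,dy=-12->C; (3,6):dx=+8,dy=-5->D
  (3,7):dx=+4,dy=+2->C; (3,8):dx=-4,dy=-15->C; (3,9):dx=+6,dy=-2->D; (3,10):dx=+7,dy=-9->D
  (4,5):dx=+1,dy=+1->C; (4,6):dx=+11,dy=+8->C; (4,7):dx=+7,dy=+15->C; (4,8):dx=-1,dy=-2->C
  (4,9):dx=+9,dy=+11->C; (4,10):dx=+10,dy=+4->C; (5,6):dx=+10,dy=+7->C; (5,7):dx=+6,dy=+14->C
  (5,8):dx=-2,dy=-3->C; (5,9):dx=+8,dy=+10->C; (5,10):dx=+9,dy=+3->C; (6,7):dx=-4,dy=+7->D
  (6,8):dx=-12,dy=-10->C; (6,9):dx=-2,dy=+3->D; (6,10):dx=-1,dy=-4->C; (7,8):dx=-8,dy=-17->C
  (7,9):dx=+2,dy=-4->D; (7,10):dx=+3,dy=-11->D; (8,9):dx=+10,dy=+13->C; (8,10):dx=+11,dy=+6->C
  (9,10):dx=+1,dy=-7->D
Step 2: C = 32, D = 13, total pairs = 45.
Step 3: tau = (C - D)/(n(n-1)/2) = (32 - 13)/45 = 0.422222.
Step 4: Exact two-sided p-value (enumerate n! = 3628800 permutations of y under H0): p = 0.108313.
Step 5: alpha = 0.1. fail to reject H0.

tau_b = 0.4222 (C=32, D=13), p = 0.108313, fail to reject H0.


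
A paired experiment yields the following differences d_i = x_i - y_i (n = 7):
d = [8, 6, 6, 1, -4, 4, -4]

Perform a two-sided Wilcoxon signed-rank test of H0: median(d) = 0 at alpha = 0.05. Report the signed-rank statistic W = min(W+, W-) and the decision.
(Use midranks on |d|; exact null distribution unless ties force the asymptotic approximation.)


Step 1: Drop any zero differences (none here) and take |d_i|.
|d| = [8, 6, 6, 1, 4, 4, 4]
Step 2: Midrank |d_i| (ties get averaged ranks).
ranks: |8|->7, |6|->5.5, |6|->5.5, |1|->1, |4|->3, |4|->3, |4|->3
Step 3: Attach original signs; sum ranks with positive sign and with negative sign.
W+ = 7 + 5.5 + 5.5 + 1 + 3 = 22
W- = 3 + 3 = 6
(Check: W+ + W- = 28 should equal n(n+1)/2 = 28.)
Step 4: Test statistic W = min(W+, W-) = 6.
Step 5: Ties in |d|, so use the tie-corrected normal approximation.
        E[W] = n(n+1)/4 = 7*8/4 = 14.
        Tie groups: |d|=4 (t=3), |d|=6 (t=2); sum(t^3 - t) = 30.
        Var[W] = n(n+1)(2n+1)/24 - sum(t^3-t)/48 = 840/24 - 30/48 = 34.375.
        z = (W - E[W]) / sqrt(Var[W]) = (6 - 14) / 5.8630 = -1.3645.
        Two-sided p = 2*Phi(z) = 0.172415.
Step 6: alpha = 0.05. fail to reject H0.

W+ = 22, W- = 6, W = min = 6, p = 0.172415, fail to reject H0.


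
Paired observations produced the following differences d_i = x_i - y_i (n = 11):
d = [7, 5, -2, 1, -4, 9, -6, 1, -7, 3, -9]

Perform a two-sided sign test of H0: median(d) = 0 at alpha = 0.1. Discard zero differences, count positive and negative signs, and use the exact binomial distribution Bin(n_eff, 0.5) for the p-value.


Step 1: Discard zero differences. Original n = 11; n_eff = number of nonzero differences = 11.
Nonzero differences (with sign): +7, +5, -2, +1, -4, +9, -6, +1, -7, +3, -9
Step 2: Count signs: positive = 6, negative = 5.
Step 3: Under H0: P(positive) = 0.5, so the number of positives S ~ Bin(11, 0.5).
Step 4: Two-sided exact p-value = sum of Bin(11,0.5) probabilities at or below the observed probability = 1.000000.
Step 5: alpha = 0.1. fail to reject H0.

n_eff = 11, pos = 6, neg = 5, p = 1.000000, fail to reject H0.


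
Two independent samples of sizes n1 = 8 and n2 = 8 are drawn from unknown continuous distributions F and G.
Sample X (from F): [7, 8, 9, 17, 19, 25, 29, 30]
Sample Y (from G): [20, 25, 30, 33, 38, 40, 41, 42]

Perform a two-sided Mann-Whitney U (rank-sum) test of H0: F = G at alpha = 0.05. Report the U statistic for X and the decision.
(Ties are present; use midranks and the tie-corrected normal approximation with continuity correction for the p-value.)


Step 1: Combine and sort all 16 observations; assign midranks.
sorted (value, group): (7,X), (8,X), (9,X), (17,X), (19,X), (20,Y), (25,X), (25,Y), (29,X), (30,X), (30,Y), (33,Y), (38,Y), (40,Y), (41,Y), (42,Y)
ranks: 7->1, 8->2, 9->3, 17->4, 19->5, 20->6, 25->7.5, 25->7.5, 29->9, 30->10.5, 30->10.5, 33->12, 38->13, 40->14, 41->15, 42->16
Step 2: Rank sum for X: R1 = 1 + 2 + 3 + 4 + 5 + 7.5 + 9 + 10.5 = 42.
Step 3: U_X = R1 - n1(n1+1)/2 = 42 - 8*9/2 = 42 - 36 = 6.
       U_Y = n1*n2 - U_X = 64 - 6 = 58.
Step 4: Ties are present, so use the tie-corrected normal approximation (with continuity correction) for the p-value.
Step 5: p-value = 0.007319; compare to alpha = 0.05. reject H0.

U_X = 6, p = 0.007319, reject H0 at alpha = 0.05.


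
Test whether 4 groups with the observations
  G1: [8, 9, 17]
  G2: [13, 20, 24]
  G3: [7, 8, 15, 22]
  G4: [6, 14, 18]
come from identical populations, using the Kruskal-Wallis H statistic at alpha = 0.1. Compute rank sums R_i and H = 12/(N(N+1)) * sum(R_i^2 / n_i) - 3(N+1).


Step 1: Combine all N = 13 observations and assign midranks.
sorted (value, group, rank): (6,G4,1), (7,G3,2), (8,G1,3.5), (8,G3,3.5), (9,G1,5), (13,G2,6), (14,G4,7), (15,G3,8), (17,G1,9), (18,G4,10), (20,G2,11), (22,G3,12), (24,G2,13)
Step 2: Sum ranks within each group.
R_1 = 17.5 (n_1 = 3)
R_2 = 30 (n_2 = 3)
R_3 = 25.5 (n_3 = 4)
R_4 = 18 (n_4 = 3)
Step 3: H = 12/(N(N+1)) * sum(R_i^2/n_i) - 3(N+1)
     = 12/(13*14) * (17.5^2/3 + 30^2/3 + 25.5^2/4 + 18^2/3) - 3*14
     = 0.065934 * 672.646 - 42
     = 2.350275.
Step 4: Ties present; correction factor C = 1 - 6/(13^3 - 13) = 0.997253. Corrected H = 2.350275 / 0.997253 = 2.356749.
Step 5: Under H0, H ~ chi^2(3); p-value = 0.501736.
Step 6: alpha = 0.1. fail to reject H0.

H = 2.3567, df = 3, p = 0.501736, fail to reject H0.


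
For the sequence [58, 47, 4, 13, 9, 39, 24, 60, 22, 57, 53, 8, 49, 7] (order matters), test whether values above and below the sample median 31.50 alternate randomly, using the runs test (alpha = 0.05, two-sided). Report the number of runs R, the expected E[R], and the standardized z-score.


Step 1: Compute median = 31.50; label A = above, B = below.
Labels in order: AABBBABABAABAB  (n_A = 7, n_B = 7)
Step 2: Count runs R = 10.
Step 3: Under H0 (random ordering), E[R] = 2*n_A*n_B/(n_A+n_B) + 1 = 2*7*7/14 + 1 = 8.0000.
        Var[R] = 2*n_A*n_B*(2*n_A*n_B - n_A - n_B) / ((n_A+n_B)^2 * (n_A+n_B-1)) = 8232/2548 = 3.2308.
        SD[R] = 1.7974.
Step 4: Continuity-corrected z = (R - 0.5 - E[R]) / SD[R] = (10 - 0.5 - 8.0000) / 1.7974 = 0.8345.
Step 5: Two-sided p-value via normal approximation = 2*(1 - Phi(|z|)) = 0.403986.
Step 6: alpha = 0.05. fail to reject H0.

R = 10, z = 0.8345, p = 0.403986, fail to reject H0.


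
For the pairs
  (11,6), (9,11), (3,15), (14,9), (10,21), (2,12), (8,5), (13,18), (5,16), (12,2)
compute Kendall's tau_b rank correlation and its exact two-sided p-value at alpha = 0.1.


Step 1: Enumerate the 45 unordered pairs (i,j) with i<j and classify each by sign(x_j-x_i) * sign(y_j-y_i).
  (1,2):dx=-2,dy=+5->D; (1,3):dx=-8,dy=+9->D; (1,4):dx=+3,dy=+3->C; (1,5):dx=-1,dy=+15->D
  (1,6):dx=-9,dy=+6->D; (1,7):dx=-3,dy=-1->C; (1,8):dx=+2,dy=+12->C; (1,9):dx=-6,dy=+10->D
  (1,10):dx=+1,dy=-4->D; (2,3):dx=-6,dy=+4->D; (2,4):dx=+5,dy=-2->D; (2,5):dx=+1,dy=+10->C
  (2,6):dx=-7,dy=+1->D; (2,7):dx=-1,dy=-6->C; (2,8):dx=+4,dy=+7->C; (2,9):dx=-4,dy=+5->D
  (2,10):dx=+3,dy=-9->D; (3,4):dx=+11,dy=-6->D; (3,5):dx=+7,dy=+6->C; (3,6):dx=-1,dy=-3->C
  (3,7):dx=+5,dy=-10->D; (3,8):dx=+10,dy=+3->C; (3,9):dx=+2,dy=+1->C; (3,10):dx=+9,dy=-13->D
  (4,5):dx=-4,dy=+12->D; (4,6):dx=-12,dy=+3->D; (4,7):dx=-6,dy=-4->C; (4,8):dx=-1,dy=+9->D
  (4,9):dx=-9,dy=+7->D; (4,10):dx=-2,dy=-7->C; (5,6):dx=-8,dy=-9->C; (5,7):dx=-2,dy=-16->C
  (5,8):dx=+3,dy=-3->D; (5,9):dx=-5,dy=-5->C; (5,10):dx=+2,dy=-19->D; (6,7):dx=+6,dy=-7->D
  (6,8):dx=+11,dy=+6->C; (6,9):dx=+3,dy=+4->C; (6,10):dx=+10,dy=-10->D; (7,8):dx=+5,dy=+13->C
  (7,9):dx=-3,dy=+11->D; (7,10):dx=+4,dy=-3->D; (8,9):dx=-8,dy=-2->C; (8,10):dx=-1,dy=-16->C
  (9,10):dx=+7,dy=-14->D
Step 2: C = 20, D = 25, total pairs = 45.
Step 3: tau = (C - D)/(n(n-1)/2) = (20 - 25)/45 = -0.111111.
Step 4: Exact two-sided p-value (enumerate n! = 3628800 permutations of y under H0): p = 0.727490.
Step 5: alpha = 0.1. fail to reject H0.

tau_b = -0.1111 (C=20, D=25), p = 0.727490, fail to reject H0.


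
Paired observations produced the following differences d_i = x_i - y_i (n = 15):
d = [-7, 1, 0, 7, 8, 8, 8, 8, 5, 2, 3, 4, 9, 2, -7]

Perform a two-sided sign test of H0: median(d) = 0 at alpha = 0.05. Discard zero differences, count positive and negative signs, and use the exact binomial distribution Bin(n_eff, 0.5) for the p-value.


Step 1: Discard zero differences. Original n = 15; n_eff = number of nonzero differences = 14.
Nonzero differences (with sign): -7, +1, +7, +8, +8, +8, +8, +5, +2, +3, +4, +9, +2, -7
Step 2: Count signs: positive = 12, negative = 2.
Step 3: Under H0: P(positive) = 0.5, so the number of positives S ~ Bin(14, 0.5).
Step 4: Two-sided exact p-value = sum of Bin(14,0.5) probabilities at or below the observed probability = 0.012939.
Step 5: alpha = 0.05. reject H0.

n_eff = 14, pos = 12, neg = 2, p = 0.012939, reject H0.


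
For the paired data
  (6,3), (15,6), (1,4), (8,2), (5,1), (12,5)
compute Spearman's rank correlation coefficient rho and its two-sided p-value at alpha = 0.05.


Step 1: Rank x and y separately (midranks; no ties here).
rank(x): 6->3, 15->6, 1->1, 8->4, 5->2, 12->5
rank(y): 3->3, 6->6, 4->4, 2->2, 1->1, 5->5
Step 2: d_i = R_x(i) - R_y(i); compute d_i^2.
  (3-3)^2=0, (6-6)^2=0, (1-4)^2=9, (4-2)^2=4, (2-1)^2=1, (5-5)^2=0
sum(d^2) = 14.
Step 3: rho = 1 - 6*14 / (6*(6^2 - 1)) = 1 - 84/210 = 0.600000.
Step 4: Under H0, t = rho * sqrt((n-2)/(1-rho^2)) = 1.5000 ~ t(4).
Step 5: Two-sided p-value from the t-distribution with 4 df = 0.208000.
Step 6: alpha = 0.05. fail to reject H0.

rho = 0.6000, p = 0.208000, fail to reject H0 at alpha = 0.05.
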